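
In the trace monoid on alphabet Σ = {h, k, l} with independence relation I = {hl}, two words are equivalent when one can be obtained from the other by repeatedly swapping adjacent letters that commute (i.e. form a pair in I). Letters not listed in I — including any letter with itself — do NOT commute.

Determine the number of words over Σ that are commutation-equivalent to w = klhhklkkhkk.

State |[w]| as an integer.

piece 0:k — minimal
piece 1:l rests on {0:k}
piece 2:h rests on {0:k}
piece 3:h rests on {2:h}
piece 4:k rests on {1:l, 3:h}
piece 5:l rests on {4:k}
piece 6:k rests on {5:l}
piece 7:k rests on {6:k}
piece 8:h rests on {7:k}
piece 9:k rests on {8:h}
piece 10:k rests on {9:k}
minimal pieces: {0:k}
ways to finish when only these pieces remain (= sum over removing one remaining piece with nothing left below it):
  1 left: {10}→1
  2 left: {9,10}→1
  3 left: {8,9,10}→1
  4 left: {7,8,9,10}→1
  5 left: {6,7,8,9,10}→1
  6 left: {5,6,7,8,9,10}→1
  7 left: {4,5,6,7,8,9,10}→1
  8 left: {1,4,5,6,7,8,9,10}→1  {3,4,5,6,7,8,9,10}→1
  9 left: {1,3,4,5,6,7,8,9,10}→2  {2,3,4,5,6,7,8,9,10}→1
  placing 0:k first → 3 extensions

3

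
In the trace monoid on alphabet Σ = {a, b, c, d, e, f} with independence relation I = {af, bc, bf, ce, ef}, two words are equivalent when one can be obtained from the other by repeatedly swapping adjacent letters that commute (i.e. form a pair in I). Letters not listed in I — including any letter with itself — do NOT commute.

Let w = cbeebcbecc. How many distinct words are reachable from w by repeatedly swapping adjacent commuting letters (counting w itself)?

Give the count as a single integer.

210

drop 0:c onto floor
drop 1:b onto floor
drop 2:e onto {1:b}
drop 3:e onto {2:e}
drop 4:b onto {3:e}
drop 5:c onto {0:c}
drop 6:b onto {4:b}
drop 7:e onto {6:b}
drop 8:c onto {5:c}
drop 9:c onto {8:c}
ground layer = {0:c, 1:b}
drop-orders for the pieces not yet dropped (sum over which currently-grounded one goes next):
  1 to go: {7} 1  {9} 1
  2 to go: {6,7} 1  {7,9} 2  {8,9} 1
  3 to go: {4,6,7} 1  {5,8,9} 1  {6,7,9} 3  {7,8,9} 3
  4 to go: {0,5,8,9} 1  {3,4,6,7} 1  {4,6,7,9} 4  {5,7,8,9} 4  {6,7,8,9} 6
  5 to go: {0,5,7,8,9} 5  {2,3,4,6,7} 1  {3,4,6,7,9} 5  {4,6,7,8,9} 10  {5,6,7,8,9} 10
  6 to go: {0,5,6,7,8,9} 15  {1,2,3,4,6,7} 1  {2,3,4,6,7,9} 6  {3,4,6,7,8,9} 15  {4,5,6,7,8,9} 20
  7 to go: {0,4,5,6,7,8,9} 35  {1,2,3,4,6,7,9} 7  {2,3,4,6,7,8,9} 21  {3,4,5,6,7,8,9} 35
  8 to go: {0,3,4,5,6,7,8,9} 70  {1,2,3,4,6,7,8,9} 28  {2,3,4,5,6,7,8,9} 56
  if 0:c drops first: 84 orders
  if 1:b drops first: 126 orders
heap linearizations: 210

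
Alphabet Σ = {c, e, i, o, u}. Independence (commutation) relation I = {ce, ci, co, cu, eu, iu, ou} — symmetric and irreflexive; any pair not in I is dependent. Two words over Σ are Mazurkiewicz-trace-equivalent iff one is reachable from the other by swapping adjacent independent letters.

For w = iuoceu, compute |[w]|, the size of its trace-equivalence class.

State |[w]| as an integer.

0(i) covers ∅
1(u) covers ∅
2(o) covers 0:i
3(c) covers ∅
4(e) covers 2:o
5(u) covers 1:u
floor of heap: 0:i, 1:u, 3:c
completions by unplaced set U, small U first (add the entries for U minus each lowest piece of U):
  |U|=1: {3}:1  {4}:1  {5}:1
  |U|=2: {1,5}:1  {2,4}:1  {3,4}:2  {3,5}:2  {4,5}:2
  |U|=3: {0,2,4}:1  {1,3,5}:3  {1,4,5}:3  {2,3,4}:3  {2,4,5}:3  {3,4,5}:6
  |U|=4: {0,2,3,4}:4  {0,2,4,5}:4  {1,2,4,5}:6  {1,3,4,5}:12  {2,3,4,5}:12
  start at 0(i): 30
  start at 1(u): 20
  start at 3(c): 10
sum over floor = 60

60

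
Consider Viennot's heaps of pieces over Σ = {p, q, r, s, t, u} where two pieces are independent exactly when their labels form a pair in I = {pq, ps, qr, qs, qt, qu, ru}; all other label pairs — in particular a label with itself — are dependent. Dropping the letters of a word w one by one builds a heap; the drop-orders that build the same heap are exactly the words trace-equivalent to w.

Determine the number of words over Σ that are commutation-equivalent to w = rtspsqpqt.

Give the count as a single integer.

0(r) covers ∅
1(t) covers 0:r
2(s) covers 1:t
3(p) covers 1:t
4(s) covers 2:s
5(q) covers ∅
6(p) covers 3:p
7(q) covers 5:q
8(t) covers 4:s, 6:p
floor of heap: 0:r, 5:q
completions by unplaced set U, small U first (add the entries for U minus each lowest piece of U):
  |U|=1: {7}:1  {8}:1
  |U|=2: {4,8}:1  {5,7}:1  {6,8}:1  {7,8}:2
  |U|=3: {2,4,8}:1  {3,6,8}:1  {4,6,8}:2  {4,7,8}:3  {5,7,8}:3  {6,7,8}:3
  |U|=4: {2,4,6,8}:3  {2,4,7,8}:4  {3,4,6,8}:3  {3,6,7,8}:4  {4,5,7,8}:6  {4,6,7,8}:8  {5,6,7,8}:6
  |U|=5: {2,3,4,6,8}:6  {2,4,5,7,8}:10  {2,4,6,7,8}:15  {3,4,6,7,8}:15  {3,5,6,7,8}:10  {4,5,6,7,8}:20
  |U|=6: {1,2,3,4,6,8}:6  {2,3,4,6,7,8}:36  {2,4,5,6,7,8}:45  {3,4,5,6,7,8}:45
  |U|=7: {0,1,2,3,4,6,8}:6  {1,2,3,4,6,7,8}:42  {2,3,4,5,6,7,8}:126
  start at 0(r): 168
  start at 5(q): 48
sum over floor = 216

216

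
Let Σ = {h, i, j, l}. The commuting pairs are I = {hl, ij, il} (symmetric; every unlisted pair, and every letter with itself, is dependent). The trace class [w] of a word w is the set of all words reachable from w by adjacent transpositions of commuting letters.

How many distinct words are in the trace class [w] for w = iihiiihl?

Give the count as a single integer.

drop 0:i onto floor
drop 1:i onto {0:i}
drop 2:h onto {1:i}
drop 3:i onto {2:h}
drop 4:i onto {3:i}
drop 5:i onto {4:i}
drop 6:h onto {5:i}
drop 7:l onto floor
ground layer = {0:i, 7:l}
drop-orders for the pieces not yet dropped (sum over which currently-grounded one goes next):
  1 to go: {6} 1  {7} 1
  2 to go: {5,6} 1  {6,7} 2
  3 to go: {4,5,6} 1  {5,6,7} 3
  4 to go: {3,4,5,6} 1  {4,5,6,7} 4
  5 to go: {2,3,4,5,6} 1  {3,4,5,6,7} 5
  6 to go: {1,2,3,4,5,6} 1  {2,3,4,5,6,7} 6
  if 0:i drops first: 7 orders
  if 7:l drops first: 1 orders
heap linearizations: 8

8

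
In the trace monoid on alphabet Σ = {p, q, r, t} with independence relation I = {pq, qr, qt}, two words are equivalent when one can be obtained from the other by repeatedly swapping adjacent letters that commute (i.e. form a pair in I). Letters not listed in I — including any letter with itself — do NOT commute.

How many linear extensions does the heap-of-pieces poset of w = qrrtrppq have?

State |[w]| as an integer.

28

piece 0:q — minimal
piece 1:r — minimal
piece 2:r rests on {1:r}
piece 3:t rests on {2:r}
piece 4:r rests on {3:t}
piece 5:p rests on {4:r}
piece 6:p rests on {5:p}
piece 7:q rests on {0:q}
minimal pieces: {0:q, 1:r}
ways to finish when only these pieces remain (= sum over removing one remaining piece with nothing left below it):
  1 left: {6}→1  {7}→1
  2 left: {0,7}→1  {5,6}→1  {6,7}→2
  3 left: {0,6,7}→3  {4,5,6}→1  {5,6,7}→3
  4 left: {0,5,6,7}→6  {3,4,5,6}→1  {4,5,6,7}→4
  5 left: {0,4,5,6,7}→10  {2,3,4,5,6}→1  {3,4,5,6,7}→5
  6 left: {0,3,4,5,6,7}→15  {1,2,3,4,5,6}→1  {2,3,4,5,6,7}→6
  placing 0:q first → 7 extensions
  placing 1:r first → 21 extensions
total linear extensions = 28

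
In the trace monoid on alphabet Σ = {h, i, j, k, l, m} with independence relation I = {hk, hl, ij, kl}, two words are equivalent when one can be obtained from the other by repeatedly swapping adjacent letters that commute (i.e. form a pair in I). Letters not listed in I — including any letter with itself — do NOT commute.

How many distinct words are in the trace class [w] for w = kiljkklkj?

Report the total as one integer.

piece 0:k — minimal
piece 1:i rests on {0:k}
piece 2:l rests on {1:i}
piece 3:j rests on {2:l}
piece 4:k rests on {3:j}
piece 5:k rests on {4:k}
piece 6:l rests on {3:j}
piece 7:k rests on {5:k}
piece 8:j rests on {6:l, 7:k}
minimal pieces: {0:k}
ways to finish when only these pieces remain (= sum over removing one remaining piece with nothing left below it):
  1 left: {8}→1
  2 left: {6,8}→1  {7,8}→1
  3 left: {5,7,8}→1  {6,7,8}→2
  4 left: {4,5,7,8}→1  {5,6,7,8}→3
  5 left: {4,5,6,7,8}→4
  6 left: {3,4,5,6,7,8}→4
  7 left: {2,3,4,5,6,7,8}→4
  placing 0:k first → 4 extensions

4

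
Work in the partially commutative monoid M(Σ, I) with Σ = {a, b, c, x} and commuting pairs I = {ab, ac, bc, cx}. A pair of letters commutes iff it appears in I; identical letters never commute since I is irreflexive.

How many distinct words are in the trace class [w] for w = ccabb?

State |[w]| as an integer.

30

0(c) covers ∅
1(c) covers 0:c
2(a) covers ∅
3(b) covers ∅
4(b) covers 3:b
floor of heap: 0:c, 2:a, 3:b
completions by unplaced set U, small U first (add the entries for U minus each lowest piece of U):
  |U|=1: {1}:1  {2}:1  {4}:1
  |U|=2: {0,1}:1  {1,2}:2  {1,4}:2  {2,4}:2  {3,4}:1
  |U|=3: {0,1,2}:3  {0,1,4}:3  {1,2,4}:6  {1,3,4}:3  {2,3,4}:3
  start at 0(c): 12
  start at 2(a): 6
  start at 3(b): 12
sum over floor = 30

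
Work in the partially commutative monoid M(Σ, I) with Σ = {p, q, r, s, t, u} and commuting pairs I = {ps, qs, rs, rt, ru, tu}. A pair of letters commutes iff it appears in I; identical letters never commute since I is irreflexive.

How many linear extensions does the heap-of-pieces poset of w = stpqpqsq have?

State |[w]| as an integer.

6

drop 0:s onto floor
drop 1:t onto {0:s}
drop 2:p onto {1:t}
drop 3:q onto {2:p}
drop 4:p onto {3:q}
drop 5:q onto {4:p}
drop 6:s onto {1:t}
drop 7:q onto {5:q}
ground layer = {0:s}
drop-orders for the pieces not yet dropped (sum over which currently-grounded one goes next):
  1 to go: {6} 1  {7} 1
  2 to go: {5,7} 1  {6,7} 2
  3 to go: {4,5,7} 1  {5,6,7} 3
  4 to go: {3,4,5,7} 1  {4,5,6,7} 4
  5 to go: {2,3,4,5,7} 1  {3,4,5,6,7} 5
  6 to go: {2,3,4,5,6,7} 6
  if 0:s drops first: 6 orders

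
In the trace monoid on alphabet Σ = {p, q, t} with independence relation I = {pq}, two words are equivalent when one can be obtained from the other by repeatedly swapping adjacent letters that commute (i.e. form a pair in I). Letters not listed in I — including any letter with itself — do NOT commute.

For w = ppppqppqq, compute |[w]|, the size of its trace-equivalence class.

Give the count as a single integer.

piece 0:p — minimal
piece 1:p rests on {0:p}
piece 2:p rests on {1:p}
piece 3:p rests on {2:p}
piece 4:q — minimal
piece 5:p rests on {3:p}
piece 6:p rests on {5:p}
piece 7:q rests on {4:q}
piece 8:q rests on {7:q}
minimal pieces: {0:p, 4:q}
ways to finish when only these pieces remain (= sum over removing one remaining piece with nothing left below it):
  1 left: {6}→1  {8}→1
  2 left: {5,6}→1  {6,8}→2  {7,8}→1
  3 left: {3,5,6}→1  {4,7,8}→1  {5,6,8}→3  {6,7,8}→3
  4 left: {2,3,5,6}→1  {3,5,6,8}→4  {4,6,7,8}→4  {5,6,7,8}→6
  5 left: {1,2,3,5,6}→1  {2,3,5,6,8}→5  {3,5,6,7,8}→10  {4,5,6,7,8}→10
  6 left: {0,1,2,3,5,6}→1  {1,2,3,5,6,8}→6  {2,3,5,6,7,8}→15  {3,4,5,6,7,8}→20
  7 left: {0,1,2,3,5,6,8}→7  {1,2,3,5,6,7,8}→21  {2,3,4,5,6,7,8}→35
  placing 0:p first → 56 extensions
  placing 4:q first → 28 extensions
total linear extensions = 84

84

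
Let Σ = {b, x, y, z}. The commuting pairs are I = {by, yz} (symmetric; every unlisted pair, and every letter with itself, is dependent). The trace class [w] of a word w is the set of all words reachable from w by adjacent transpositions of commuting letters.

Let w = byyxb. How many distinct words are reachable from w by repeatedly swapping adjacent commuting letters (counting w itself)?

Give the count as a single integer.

drop 0:b onto floor
drop 1:y onto floor
drop 2:y onto {1:y}
drop 3:x onto {0:b, 2:y}
drop 4:b onto {3:x}
ground layer = {0:b, 1:y}
drop-orders for the pieces not yet dropped (sum over which currently-grounded one goes next):
  1 to go: {4} 1
  2 to go: {3,4} 1
  3 to go: {0,3,4} 1  {2,3,4} 1
  if 0:b drops first: 1 orders
  if 1:y drops first: 2 orders
heap linearizations: 3

3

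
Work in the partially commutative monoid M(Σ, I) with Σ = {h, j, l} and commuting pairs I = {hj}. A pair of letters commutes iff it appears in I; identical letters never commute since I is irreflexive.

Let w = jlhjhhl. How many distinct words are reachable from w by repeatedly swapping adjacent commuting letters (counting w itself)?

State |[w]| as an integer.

#0=j has no predecessor
#1=l depends on [0:j]
#2=h depends on [1:l]
#3=j depends on [1:l]
#4=h depends on [2:h]
#5=h depends on [4:h]
#6=l depends on [3:j, 5:h]
sources: [0:j]
N(rest) = Σ N(rest − s) over sources s of rest; N(one piece) = 1:
  size 1 → [6]=1
  size 2 → [3,6]=1  [5,6]=1
  size 3 → [3,5,6]=2  [4,5,6]=1
  size 4 → [2,4,5,6]=1  [3,4,5,6]=3
  size 5 → [2,3,4,5,6]=4
  first=0(j) contributes 4

4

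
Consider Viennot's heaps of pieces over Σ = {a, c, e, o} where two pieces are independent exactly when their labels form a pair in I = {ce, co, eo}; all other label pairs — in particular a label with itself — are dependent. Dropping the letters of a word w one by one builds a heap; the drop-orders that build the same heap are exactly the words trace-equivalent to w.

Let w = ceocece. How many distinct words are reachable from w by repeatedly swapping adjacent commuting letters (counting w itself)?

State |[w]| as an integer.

140

drop 0:c onto floor
drop 1:e onto floor
drop 2:o onto floor
drop 3:c onto {0:c}
drop 4:e onto {1:e}
drop 5:c onto {3:c}
drop 6:e onto {4:e}
ground layer = {0:c, 1:e, 2:o}
drop-orders for the pieces not yet dropped (sum over which currently-grounded one goes next):
  1 to go: {2} 1  {5} 1  {6} 1
  2 to go: {2,5} 2  {2,6} 2  {3,5} 1  {4,6} 1  {5,6} 2
  3 to go: {0,3,5} 1  {1,4,6} 1  {2,3,5} 3  {2,4,6} 3  {2,5,6} 6  {3,5,6} 3  {4,5,6} 3
  4 to go: {0,2,3,5} 4  {0,3,5,6} 4  {1,2,4,6} 4  {1,4,5,6} 4  {2,3,5,6} 12  {2,4,5,6} 12  {3,4,5,6} 6
  5 to go: {0,2,3,5,6} 20  {0,3,4,5,6} 10  {1,2,4,5,6} 20  {1,3,4,5,6} 10  {2,3,4,5,6} 30
  if 0:c drops first: 60 orders
  if 1:e drops first: 60 orders
  if 2:o drops first: 20 orders
heap linearizations: 140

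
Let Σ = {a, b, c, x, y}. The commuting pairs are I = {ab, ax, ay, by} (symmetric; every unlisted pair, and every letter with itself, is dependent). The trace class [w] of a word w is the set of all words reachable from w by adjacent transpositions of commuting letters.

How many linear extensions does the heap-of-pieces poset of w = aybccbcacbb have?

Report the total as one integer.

6

drop 0:a onto floor
drop 1:y onto floor
drop 2:b onto floor
drop 3:c onto {0:a, 1:y, 2:b}
drop 4:c onto {3:c}
drop 5:b onto {4:c}
drop 6:c onto {5:b}
drop 7:a onto {6:c}
drop 8:c onto {7:a}
drop 9:b onto {8:c}
drop 10:b onto {9:b}
ground layer = {0:a, 1:y, 2:b}
drop-orders for the pieces not yet dropped (sum over which currently-grounded one goes next):
  1 to go: {10} 1
  2 to go: {9,10} 1
  3 to go: {8,9,10} 1
  4 to go: {7,8,9,10} 1
  5 to go: {6,7,8,9,10} 1
  6 to go: {5,6,7,8,9,10} 1
  7 to go: {4,5,6,7,8,9,10} 1
  8 to go: {3,4,5,6,7,8,9,10} 1
  9 to go: {0,3,4,5,6,7,8,9,10} 1  {1,3,4,5,6,7,8,9,10} 1  {2,3,4,5,6,7,8,9,10} 1
  if 0:a drops first: 2 orders
  if 1:y drops first: 2 orders
  if 2:b drops first: 2 orders
heap linearizations: 6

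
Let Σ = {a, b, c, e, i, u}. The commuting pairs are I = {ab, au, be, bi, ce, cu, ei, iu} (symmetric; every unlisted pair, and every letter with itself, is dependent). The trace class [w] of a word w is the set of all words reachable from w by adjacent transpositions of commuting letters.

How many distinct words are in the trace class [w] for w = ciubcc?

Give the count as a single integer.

5

#0=c has no predecessor
#1=i depends on [0:c]
#2=u has no predecessor
#3=b depends on [0:c, 2:u]
#4=c depends on [1:i, 3:b]
#5=c depends on [4:c]
sources: [0:c, 2:u]
N(rest) = Σ N(rest − s) over sources s of rest; N(one piece) = 1:
  size 1 → [5]=1
  size 2 → [4,5]=1
  size 3 → [1,4,5]=1  [3,4,5]=1
  size 4 → [1,3,4,5]=2  [2,3,4,5]=1
  first=0(c) contributes 3
  first=2(u) contributes 2
|[w]| = 5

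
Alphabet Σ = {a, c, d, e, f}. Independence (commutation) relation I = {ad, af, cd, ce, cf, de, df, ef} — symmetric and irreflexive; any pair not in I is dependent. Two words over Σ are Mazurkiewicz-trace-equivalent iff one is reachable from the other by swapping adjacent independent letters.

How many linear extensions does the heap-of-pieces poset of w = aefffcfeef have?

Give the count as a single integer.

#0=a has no predecessor
#1=e depends on [0:a]
#2=f has no predecessor
#3=f depends on [2:f]
#4=f depends on [3:f]
#5=c depends on [0:a]
#6=f depends on [4:f]
#7=e depends on [1:e]
#8=e depends on [7:e]
#9=f depends on [6:f]
sources: [0:a, 2:f]
N(rest) = Σ N(rest − s) over sources s of rest; N(one piece) = 1:
  size 1 → [5]=1  [8]=1  [9]=1
  size 2 → [5,8]=2  [5,9]=2  [6,9]=1  [7,8]=1  [8,9]=2
  size 3 → [1,7,8]=1  [4,6,9]=1  [5,6,9]=3  [5,7,8]=3  [5,8,9]=6  [6,8,9]=3  [7,8,9]=3
  size 4 → [1,5,7,8]=4  [1,7,8,9]=4  [3,4,6,9]=1  [4,5,6,9]=4  [4,6,8,9]=4  [5,6,8,9]=12  [5,7,8,9]=12  [6,7,8,9]=6
  size 5 → [0,1,5,7,8]=4  [1,5,7,8,9]=20  [1,6,7,8,9]=10  [2,3,4,6,9]=1  [3,4,5,6,9]=5  [3,4,6,8,9]=5  [4,5,6,8,9]=20  [4,6,7,8,9]=10  [5,6,7,8,9]=30
  size 6 → [0,1,5,7,8,9]=24  [1,4,6,7,8,9]=20  [1,5,6,7,8,9]=60  [2,3,4,5,6,9]=6  [2,3,4,6,8,9]=6  [3,4,5,6,8,9]=30  [3,4,6,7,8,9]=15  [4,5,6,7,8,9]=60
  size 7 → [0,1,5,6,7,8,9]=84  [1,3,4,6,7,8,9]=35  [1,4,5,6,7,8,9]=140  [2,3,4,5,6,8,9]=42  [2,3,4,6,7,8,9]=21  [3,4,5,6,7,8,9]=105
  size 8 → [0,1,4,5,6,7,8,9]=224  [1,2,3,4,6,7,8,9]=56  [1,3,4,5,6,7,8,9]=280  [2,3,4,5,6,7,8,9]=168
  first=0(a) contributes 504
  first=2(f) contributes 504
|[w]| = 1008

1008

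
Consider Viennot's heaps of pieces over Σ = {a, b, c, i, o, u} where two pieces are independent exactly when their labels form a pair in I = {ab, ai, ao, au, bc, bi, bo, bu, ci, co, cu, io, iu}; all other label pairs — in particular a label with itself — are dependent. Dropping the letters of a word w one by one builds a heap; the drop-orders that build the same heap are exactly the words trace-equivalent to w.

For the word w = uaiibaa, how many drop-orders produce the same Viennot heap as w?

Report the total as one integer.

420

#0=u has no predecessor
#1=a has no predecessor
#2=i has no predecessor
#3=i depends on [2:i]
#4=b has no predecessor
#5=a depends on [1:a]
#6=a depends on [5:a]
sources: [0:u, 1:a, 2:i, 4:b]
N(rest) = Σ N(rest − s) over sources s of rest; N(one piece) = 1:
  size 1 → [0]=1  [3]=1  [4]=1  [6]=1
  size 2 → [0,3]=2  [0,4]=2  [0,6]=2  [2,3]=1  [3,4]=2  [3,6]=2  [4,6]=2  [5,6]=1
  size 3 → [0,2,3]=3  [0,3,4]=6  [0,3,6]=6  [0,4,6]=6  [0,5,6]=3  [1,5,6]=1  [2,3,4]=3  [2,3,6]=3  [3,4,6]=6  [3,5,6]=3  [4,5,6]=3
  size 4 → [0,1,5,6]=4  [0,2,3,4]=12  [0,2,3,6]=12  [0,3,4,6]=24  [0,3,5,6]=12  [0,4,5,6]=12  [1,3,5,6]=4  [1,4,5,6]=4  [2,3,4,6]=12  [2,3,5,6]=6  [3,4,5,6]=12
  size 5 → [0,1,3,5,6]=20  [0,1,4,5,6]=20  [0,2,3,4,6]=60  [0,2,3,5,6]=30  [0,3,4,5,6]=60  [1,2,3,5,6]=10  [1,3,4,5,6]=20  [2,3,4,5,6]=30
  first=0(u) contributes 60
  first=1(a) contributes 180
  first=2(i) contributes 120
  first=4(b) contributes 60
|[w]| = 420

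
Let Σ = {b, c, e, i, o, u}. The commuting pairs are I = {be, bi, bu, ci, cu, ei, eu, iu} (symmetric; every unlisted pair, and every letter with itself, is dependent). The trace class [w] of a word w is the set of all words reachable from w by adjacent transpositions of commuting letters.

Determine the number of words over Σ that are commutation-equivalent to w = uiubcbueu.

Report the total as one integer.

1260

drop 0:u onto floor
drop 1:i onto floor
drop 2:u onto {0:u}
drop 3:b onto floor
drop 4:c onto {3:b}
drop 5:b onto {4:c}
drop 6:u onto {2:u}
drop 7:e onto {4:c}
drop 8:u onto {6:u}
ground layer = {0:u, 1:i, 3:b}
drop-orders for the pieces not yet dropped (sum over which currently-grounded one goes next):
  1 to go: {1} 1  {5} 1  {7} 1  {8} 1
  2 to go: {1,5} 2  {1,7} 2  {1,8} 2  {5,7} 2  {5,8} 2  {6,8} 1  {7,8} 2
  3 to go: {1,5,7} 6  {1,5,8} 6  {1,6,8} 3  {1,7,8} 6  {2,6,8} 1  {4,5,7} 2  {5,6,8} 3  {5,7,8} 6  {6,7,8} 3
  4 to go: {0,2,6,8} 1  {1,2,6,8} 4  {1,4,5,7} 8  {1,5,6,8} 12  {1,5,7,8} 24  {1,6,7,8} 12  {2,5,6,8} 4  {2,6,7,8} 4  {3,4,5,7} 2  {4,5,7,8} 8  {5,6,7,8} 12
  5 to go: {0,1,2,6,8} 5  {0,2,5,6,8} 5  {0,2,6,7,8} 5  {1,2,5,6,8} 20  {1,2,6,7,8} 20  {1,3,4,5,7} 10  {1,4,5,7,8} 40  {1,5,6,7,8} 60  {2,5,6,7,8} 20  {3,4,5,7,8} 10  {4,5,6,7,8} 20
  6 to go: {0,1,2,5,6,8} 30  {0,1,2,6,7,8} 30  {0,2,5,6,7,8} 30  {1,2,5,6,7,8} 120  {1,3,4,5,7,8} 60  {1,4,5,6,7,8} 120  {2,4,5,6,7,8} 40  {3,4,5,6,7,8} 30
  7 to go: {0,1,2,5,6,7,8} 210  {0,2,4,5,6,7,8} 70  {1,2,4,5,6,7,8} 280  {1,3,4,5,6,7,8} 210  {2,3,4,5,6,7,8} 70
  if 0:u drops first: 560 orders
  if 1:i drops first: 140 orders
  if 3:b drops first: 560 orders
heap linearizations: 1260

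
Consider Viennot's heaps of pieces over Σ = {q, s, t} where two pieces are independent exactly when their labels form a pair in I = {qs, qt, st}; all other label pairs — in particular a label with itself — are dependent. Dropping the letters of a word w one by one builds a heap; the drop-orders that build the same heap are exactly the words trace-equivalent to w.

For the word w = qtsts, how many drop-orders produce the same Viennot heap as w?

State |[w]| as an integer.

drop 0:q onto floor
drop 1:t onto floor
drop 2:s onto floor
drop 3:t onto {1:t}
drop 4:s onto {2:s}
ground layer = {0:q, 1:t, 2:s}
drop-orders for the pieces not yet dropped (sum over which currently-grounded one goes next):
  1 to go: {0} 1  {3} 1  {4} 1
  2 to go: {0,3} 2  {0,4} 2  {1,3} 1  {2,4} 1  {3,4} 2
  3 to go: {0,1,3} 3  {0,2,4} 3  {0,3,4} 6  {1,3,4} 3  {2,3,4} 3
  if 0:q drops first: 6 orders
  if 1:t drops first: 12 orders
  if 2:s drops first: 12 orders
heap linearizations: 30

30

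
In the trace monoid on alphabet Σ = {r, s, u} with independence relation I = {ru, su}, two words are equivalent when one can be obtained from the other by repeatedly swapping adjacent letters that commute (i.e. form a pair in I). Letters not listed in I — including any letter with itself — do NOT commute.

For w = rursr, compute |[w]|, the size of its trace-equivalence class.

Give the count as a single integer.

drop 0:r onto floor
drop 1:u onto floor
drop 2:r onto {0:r}
drop 3:s onto {2:r}
drop 4:r onto {3:s}
ground layer = {0:r, 1:u}
drop-orders for the pieces not yet dropped (sum over which currently-grounded one goes next):
  1 to go: {1} 1  {4} 1
  2 to go: {1,4} 2  {3,4} 1
  3 to go: {1,3,4} 3  {2,3,4} 1
  if 0:r drops first: 4 orders
  if 1:u drops first: 1 orders
heap linearizations: 5

5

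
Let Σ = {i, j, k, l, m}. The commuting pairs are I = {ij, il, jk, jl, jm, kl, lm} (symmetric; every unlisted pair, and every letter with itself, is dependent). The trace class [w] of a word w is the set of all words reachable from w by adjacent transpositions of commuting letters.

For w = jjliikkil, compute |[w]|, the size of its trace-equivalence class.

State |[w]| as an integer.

piece 0:j — minimal
piece 1:j rests on {0:j}
piece 2:l — minimal
piece 3:i — minimal
piece 4:i rests on {3:i}
piece 5:k rests on {4:i}
piece 6:k rests on {5:k}
piece 7:i rests on {6:k}
piece 8:l rests on {2:l}
minimal pieces: {0:j, 2:l, 3:i}
ways to finish when only these pieces remain (= sum over removing one remaining piece with nothing left below it):
  1 left: {1}→1  {7}→1  {8}→1
  2 left: {0,1}→1  {1,7}→2  {1,8}→2  {2,8}→1  {6,7}→1  {7,8}→2
  3 left: {0,1,7}→3  {0,1,8}→3  {1,2,8}→3  {1,6,7}→3  {1,7,8}→6  {2,7,8}→3  {5,6,7}→1  {6,7,8}→3
  4 left: {0,1,2,8}→6  {0,1,6,7}→6  {0,1,7,8}→12  {1,2,7,8}→12  {1,5,6,7}→4  {1,6,7,8}→12  {2,6,7,8}→6  {4,5,6,7}→1  {5,6,7,8}→4
  5 left: {0,1,2,7,8}→30  {0,1,5,6,7}→10  {0,1,6,7,8}→30  {1,2,6,7,8}→30  {1,4,5,6,7}→5  {1,5,6,7,8}→20  {2,5,6,7,8}→10  {3,4,5,6,7}→1  {4,5,6,7,8}→5
  6 left: {0,1,2,6,7,8}→90  {0,1,4,5,6,7}→15  {0,1,5,6,7,8}→60  {1,2,5,6,7,8}→60  {1,3,4,5,6,7}→6  {1,4,5,6,7,8}→30  {2,4,5,6,7,8}→15  {3,4,5,6,7,8}→6
  7 left: {0,1,2,5,6,7,8}→210  {0,1,3,4,5,6,7}→21  {0,1,4,5,6,7,8}→105  {1,2,4,5,6,7,8}→105  {1,3,4,5,6,7,8}→42  {2,3,4,5,6,7,8}→21
  placing 0:j first → 168 extensions
  placing 2:l first → 168 extensions
  placing 3:i first → 420 extensions
total linear extensions = 756

756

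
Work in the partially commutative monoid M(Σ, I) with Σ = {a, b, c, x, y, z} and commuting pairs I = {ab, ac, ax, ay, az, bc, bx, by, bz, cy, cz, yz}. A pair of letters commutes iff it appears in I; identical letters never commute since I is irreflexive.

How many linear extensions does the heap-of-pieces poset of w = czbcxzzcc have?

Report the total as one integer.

162

0(c) covers ∅
1(z) covers ∅
2(b) covers ∅
3(c) covers 0:c
4(x) covers 1:z, 3:c
5(z) covers 4:x
6(z) covers 5:z
7(c) covers 4:x
8(c) covers 7:c
floor of heap: 0:c, 1:z, 2:b
completions by unplaced set U, small U first (add the entries for U minus each lowest piece of U):
  |U|=1: {2}:1  {6}:1  {8}:1
  |U|=2: {2,6}:2  {2,8}:2  {5,6}:1  {6,8}:2  {7,8}:1
  |U|=3: {2,5,6}:3  {2,6,8}:6  {2,7,8}:3  {5,6,8}:3  {6,7,8}:3
  |U|=4: {2,5,6,8}:12  {2,6,7,8}:12  {5,6,7,8}:6
  |U|=5: {2,5,6,7,8}:30  {4,5,6,7,8}:6
  |U|=6: {1,4,5,6,7,8}:6  {2,4,5,6,7,8}:36  {3,4,5,6,7,8}:6
  |U|=7: {0,3,4,5,6,7,8}:6  {1,2,4,5,6,7,8}:42  {1,3,4,5,6,7,8}:12  {2,3,4,5,6,7,8}:42
  start at 0(c): 96
  start at 1(z): 48
  start at 2(b): 18
sum over floor = 162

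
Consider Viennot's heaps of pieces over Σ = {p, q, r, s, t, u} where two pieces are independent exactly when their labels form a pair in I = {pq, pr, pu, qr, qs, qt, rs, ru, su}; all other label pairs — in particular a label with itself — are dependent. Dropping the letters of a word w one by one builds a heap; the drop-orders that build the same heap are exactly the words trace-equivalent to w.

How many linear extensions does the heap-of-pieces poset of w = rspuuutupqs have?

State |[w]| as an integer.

0(r) covers ∅
1(s) covers ∅
2(p) covers 1:s
3(u) covers ∅
4(u) covers 3:u
5(u) covers 4:u
6(t) covers 0:r, 2:p, 5:u
7(u) covers 6:t
8(p) covers 6:t
9(q) covers 7:u
10(s) covers 8:p
floor of heap: 0:r, 1:s, 3:u
completions by unplaced set U, small U first (add the entries for U minus each lowest piece of U):
  |U|=1: {9}:1  {10}:1
  |U|=2: {7,9}:1  {8,10}:1  {9,10}:2
  |U|=3: {7,9,10}:3  {8,9,10}:3
  |U|=4: {7,8,9,10}:6
  |U|=5: {6,7,8,9,10}:6
  |U|=6: {0,6,7,8,9,10}:6  {2,6,7,8,9,10}:6  {5,6,7,8,9,10}:6
  |U|=7: {0,2,6,7,8,9,10}:12  {0,5,6,7,8,9,10}:12  {1,2,6,7,8,9,10}:6  {2,5,6,7,8,9,10}:12  {4,5,6,7,8,9,10}:6
  |U|=8: {0,1,2,6,7,8,9,10}:18  {0,2,5,6,7,8,9,10}:36  {0,4,5,6,7,8,9,10}:18  {1,2,5,6,7,8,9,10}:18  {2,4,5,6,7,8,9,10}:18  {3,4,5,6,7,8,9,10}:6
  |U|=9: {0,1,2,5,6,7,8,9,10}:72  {0,2,4,5,6,7,8,9,10}:72  {0,3,4,5,6,7,8,9,10}:24  {1,2,4,5,6,7,8,9,10}:36  {2,3,4,5,6,7,8,9,10}:24
  start at 0(r): 60
  start at 1(s): 120
  start at 3(u): 180
sum over floor = 360

360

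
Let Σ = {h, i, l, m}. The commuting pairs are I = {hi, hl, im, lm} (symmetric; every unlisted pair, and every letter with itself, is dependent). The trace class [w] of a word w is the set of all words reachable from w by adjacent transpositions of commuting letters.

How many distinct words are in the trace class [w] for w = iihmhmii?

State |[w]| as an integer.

70

#0=i has no predecessor
#1=i depends on [0:i]
#2=h has no predecessor
#3=m depends on [2:h]
#4=h depends on [3:m]
#5=m depends on [4:h]
#6=i depends on [1:i]
#7=i depends on [6:i]
sources: [0:i, 2:h]
N(rest) = Σ N(rest − s) over sources s of rest; N(one piece) = 1:
  size 1 → [5]=1  [7]=1
  size 2 → [4,5]=1  [5,7]=2  [6,7]=1
  size 3 → [1,6,7]=1  [3,4,5]=1  [4,5,7]=3  [5,6,7]=3
  size 4 → [0,1,6,7]=1  [1,5,6,7]=4  [2,3,4,5]=1  [3,4,5,7]=4  [4,5,6,7]=6
  size 5 → [0,1,5,6,7]=5  [1,4,5,6,7]=10  [2,3,4,5,7]=5  [3,4,5,6,7]=10
  size 6 → [0,1,4,5,6,7]=15  [1,3,4,5,6,7]=20  [2,3,4,5,6,7]=15
  first=0(i) contributes 35
  first=2(h) contributes 35
|[w]| = 70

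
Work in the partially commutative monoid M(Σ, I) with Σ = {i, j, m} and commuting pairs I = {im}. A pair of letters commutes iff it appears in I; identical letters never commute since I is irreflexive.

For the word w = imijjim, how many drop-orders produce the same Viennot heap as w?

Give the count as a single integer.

0(i) covers ∅
1(m) covers ∅
2(i) covers 0:i
3(j) covers 1:m, 2:i
4(j) covers 3:j
5(i) covers 4:j
6(m) covers 4:j
floor of heap: 0:i, 1:m
completions by unplaced set U, small U first (add the entries for U minus each lowest piece of U):
  |U|=1: {5}:1  {6}:1
  |U|=2: {5,6}:2
  |U|=3: {4,5,6}:2
  |U|=4: {3,4,5,6}:2
  |U|=5: {1,3,4,5,6}:2  {2,3,4,5,6}:2
  start at 0(i): 4
  start at 1(m): 2
sum over floor = 6

6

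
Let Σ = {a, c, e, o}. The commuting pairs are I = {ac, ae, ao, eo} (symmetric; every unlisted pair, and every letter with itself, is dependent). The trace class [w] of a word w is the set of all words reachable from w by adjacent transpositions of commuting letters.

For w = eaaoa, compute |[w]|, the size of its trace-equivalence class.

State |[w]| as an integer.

#0=e has no predecessor
#1=a has no predecessor
#2=a depends on [1:a]
#3=o has no predecessor
#4=a depends on [2:a]
sources: [0:e, 1:a, 3:o]
N(rest) = Σ N(rest − s) over sources s of rest; N(one piece) = 1:
  size 1 → [0]=1  [3]=1  [4]=1
  size 2 → [0,3]=2  [0,4]=2  [2,4]=1  [3,4]=2
  size 3 → [0,2,4]=3  [0,3,4]=6  [1,2,4]=1  [2,3,4]=3
  first=0(e) contributes 4
  first=1(a) contributes 12
  first=3(o) contributes 4
|[w]| = 20

20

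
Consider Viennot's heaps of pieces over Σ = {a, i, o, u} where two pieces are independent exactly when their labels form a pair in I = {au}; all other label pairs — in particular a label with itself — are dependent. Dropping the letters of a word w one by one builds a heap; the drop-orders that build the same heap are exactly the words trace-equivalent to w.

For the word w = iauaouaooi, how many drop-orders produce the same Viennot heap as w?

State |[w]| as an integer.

piece 0:i — minimal
piece 1:a rests on {0:i}
piece 2:u rests on {0:i}
piece 3:a rests on {1:a}
piece 4:o rests on {2:u, 3:a}
piece 5:u rests on {4:o}
piece 6:a rests on {4:o}
piece 7:o rests on {5:u, 6:a}
piece 8:o rests on {7:o}
piece 9:i rests on {8:o}
minimal pieces: {0:i}
ways to finish when only these pieces remain (= sum over removing one remaining piece with nothing left below it):
  1 left: {9}→1
  2 left: {8,9}→1
  3 left: {7,8,9}→1
  4 left: {5,7,8,9}→1  {6,7,8,9}→1
  5 left: {5,6,7,8,9}→2
  6 left: {4,5,6,7,8,9}→2
  7 left: {2,4,5,6,7,8,9}→2  {3,4,5,6,7,8,9}→2
  8 left: {1,3,4,5,6,7,8,9}→2  {2,3,4,5,6,7,8,9}→4
  placing 0:i first → 6 extensions

6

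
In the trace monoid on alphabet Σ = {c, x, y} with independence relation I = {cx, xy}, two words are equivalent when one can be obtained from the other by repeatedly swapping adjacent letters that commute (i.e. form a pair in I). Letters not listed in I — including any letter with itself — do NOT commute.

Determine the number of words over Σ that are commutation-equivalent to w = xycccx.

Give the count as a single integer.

15

0(x) covers ∅
1(y) covers ∅
2(c) covers 1:y
3(c) covers 2:c
4(c) covers 3:c
5(x) covers 0:x
floor of heap: 0:x, 1:y
completions by unplaced set U, small U first (add the entries for U minus each lowest piece of U):
  |U|=1: {4}:1  {5}:1
  |U|=2: {0,5}:1  {3,4}:1  {4,5}:2
  |U|=3: {0,4,5}:3  {2,3,4}:1  {3,4,5}:3
  |U|=4: {0,3,4,5}:6  {1,2,3,4}:1  {2,3,4,5}:4
  start at 0(x): 5
  start at 1(y): 10
sum over floor = 15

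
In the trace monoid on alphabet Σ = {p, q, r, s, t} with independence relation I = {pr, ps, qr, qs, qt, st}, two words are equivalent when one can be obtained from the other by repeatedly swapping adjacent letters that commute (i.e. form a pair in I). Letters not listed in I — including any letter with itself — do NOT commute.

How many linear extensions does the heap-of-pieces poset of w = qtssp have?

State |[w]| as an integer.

20

0(q) covers ∅
1(t) covers ∅
2(s) covers ∅
3(s) covers 2:s
4(p) covers 0:q, 1:t
floor of heap: 0:q, 1:t, 2:s
completions by unplaced set U, small U first (add the entries for U minus each lowest piece of U):
  |U|=1: {3}:1  {4}:1
  |U|=2: {0,4}:1  {1,4}:1  {2,3}:1  {3,4}:2
  |U|=3: {0,1,4}:2  {0,3,4}:3  {1,3,4}:3  {2,3,4}:3
  start at 0(q): 6
  start at 1(t): 6
  start at 2(s): 8
sum over floor = 20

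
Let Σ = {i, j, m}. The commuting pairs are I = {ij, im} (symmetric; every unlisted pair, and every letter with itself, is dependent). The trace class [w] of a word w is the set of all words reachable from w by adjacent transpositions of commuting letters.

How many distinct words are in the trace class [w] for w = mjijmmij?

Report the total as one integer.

28

drop 0:m onto floor
drop 1:j onto {0:m}
drop 2:i onto floor
drop 3:j onto {1:j}
drop 4:m onto {3:j}
drop 5:m onto {4:m}
drop 6:i onto {2:i}
drop 7:j onto {5:m}
ground layer = {0:m, 2:i}
drop-orders for the pieces not yet dropped (sum over which currently-grounded one goes next):
  1 to go: {6} 1  {7} 1
  2 to go: {2,6} 1  {5,7} 1  {6,7} 2
  3 to go: {2,6,7} 3  {4,5,7} 1  {5,6,7} 3
  4 to go: {2,5,6,7} 6  {3,4,5,7} 1  {4,5,6,7} 4
  5 to go: {1,3,4,5,7} 1  {2,4,5,6,7} 10  {3,4,5,6,7} 5
  6 to go: {0,1,3,4,5,7} 1  {1,3,4,5,6,7} 6  {2,3,4,5,6,7} 15
  if 0:m drops first: 21 orders
  if 2:i drops first: 7 orders
heap linearizations: 28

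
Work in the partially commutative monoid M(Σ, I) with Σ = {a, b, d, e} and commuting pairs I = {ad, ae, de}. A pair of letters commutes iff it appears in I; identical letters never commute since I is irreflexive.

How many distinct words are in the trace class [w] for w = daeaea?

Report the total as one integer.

60

#0=d has no predecessor
#1=a has no predecessor
#2=e has no predecessor
#3=a depends on [1:a]
#4=e depends on [2:e]
#5=a depends on [3:a]
sources: [0:d, 1:a, 2:e]
N(rest) = Σ N(rest − s) over sources s of rest; N(one piece) = 1:
  size 1 → [0]=1  [4]=1  [5]=1
  size 2 → [0,4]=2  [0,5]=2  [2,4]=1  [3,5]=1  [4,5]=2
  size 3 → [0,2,4]=3  [0,3,5]=3  [0,4,5]=6  [1,3,5]=1  [2,4,5]=3  [3,4,5]=3
  size 4 → [0,1,3,5]=4  [0,2,4,5]=12  [0,3,4,5]=12  [1,3,4,5]=4  [2,3,4,5]=6
  first=0(d) contributes 10
  first=1(a) contributes 30
  first=2(e) contributes 20
|[w]| = 60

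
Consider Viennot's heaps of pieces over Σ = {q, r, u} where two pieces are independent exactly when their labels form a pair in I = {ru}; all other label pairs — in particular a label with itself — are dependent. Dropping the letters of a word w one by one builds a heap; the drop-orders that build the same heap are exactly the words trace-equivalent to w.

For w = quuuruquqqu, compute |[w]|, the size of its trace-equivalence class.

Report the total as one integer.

0(q) covers ∅
1(u) covers 0:q
2(u) covers 1:u
3(u) covers 2:u
4(r) covers 0:q
5(u) covers 3:u
6(q) covers 4:r, 5:u
7(u) covers 6:q
8(q) covers 7:u
9(q) covers 8:q
10(u) covers 9:q
floor of heap: 0:q
completions by unplaced set U, small U first (add the entries for U minus each lowest piece of U):
  |U|=1: {10}:1
  |U|=2: {9,10}:1
  |U|=3: {8,9,10}:1
  |U|=4: {7,8,9,10}:1
  |U|=5: {6,7,8,9,10}:1
  |U|=6: {4,6,7,8,9,10}:1  {5,6,7,8,9,10}:1
  |U|=7: {3,5,6,7,8,9,10}:1  {4,5,6,7,8,9,10}:2
  |U|=8: {2,3,5,6,7,8,9,10}:1  {3,4,5,6,7,8,9,10}:3
  |U|=9: {1,2,3,5,6,7,8,9,10}:1  {2,3,4,5,6,7,8,9,10}:4
  start at 0(q): 5

5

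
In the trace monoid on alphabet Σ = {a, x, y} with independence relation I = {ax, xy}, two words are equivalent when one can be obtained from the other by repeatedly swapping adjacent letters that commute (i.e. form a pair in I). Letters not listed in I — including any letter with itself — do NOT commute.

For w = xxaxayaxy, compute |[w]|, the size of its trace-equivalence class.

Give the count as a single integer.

126

#0=x has no predecessor
#1=x depends on [0:x]
#2=a has no predecessor
#3=x depends on [1:x]
#4=a depends on [2:a]
#5=y depends on [4:a]
#6=a depends on [5:y]
#7=x depends on [3:x]
#8=y depends on [6:a]
sources: [0:x, 2:a]
N(rest) = Σ N(rest − s) over sources s of rest; N(one piece) = 1:
  size 1 → [7]=1  [8]=1
  size 2 → [3,7]=1  [6,8]=1  [7,8]=2
  size 3 → [1,3,7]=1  [3,7,8]=3  [5,6,8]=1  [6,7,8]=3
  size 4 → [0,1,3,7]=1  [1,3,7,8]=4  [3,6,7,8]=6  [4,5,6,8]=1  [5,6,7,8]=4
  size 5 → [0,1,3,7,8]=5  [1,3,6,7,8]=10  [2,4,5,6,8]=1  [3,5,6,7,8]=10  [4,5,6,7,8]=5
  size 6 → [0,1,3,6,7,8]=15  [1,3,5,6,7,8]=20  [2,4,5,6,7,8]=6  [3,4,5,6,7,8]=15
  size 7 → [0,1,3,5,6,7,8]=35  [1,3,4,5,6,7,8]=35  [2,3,4,5,6,7,8]=21
  first=0(x) contributes 56
  first=2(a) contributes 70
|[w]| = 126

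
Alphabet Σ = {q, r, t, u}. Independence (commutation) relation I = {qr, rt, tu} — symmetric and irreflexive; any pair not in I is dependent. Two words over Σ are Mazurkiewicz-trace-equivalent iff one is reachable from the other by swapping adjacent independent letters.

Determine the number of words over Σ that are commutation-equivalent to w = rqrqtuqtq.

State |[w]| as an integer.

16

drop 0:r onto floor
drop 1:q onto floor
drop 2:r onto {0:r}
drop 3:q onto {1:q}
drop 4:t onto {3:q}
drop 5:u onto {2:r, 3:q}
drop 6:q onto {4:t, 5:u}
drop 7:t onto {6:q}
drop 8:q onto {7:t}
ground layer = {0:r, 1:q}
drop-orders for the pieces not yet dropped (sum over which currently-grounded one goes next):
  1 to go: {8} 1
  2 to go: {7,8} 1
  3 to go: {6,7,8} 1
  4 to go: {4,6,7,8} 1  {5,6,7,8} 1
  5 to go: {2,5,6,7,8} 1  {4,5,6,7,8} 2
  6 to go: {0,2,5,6,7,8} 1  {2,4,5,6,7,8} 3  {3,4,5,6,7,8} 2
  7 to go: {0,2,4,5,6,7,8} 4  {1,3,4,5,6,7,8} 2  {2,3,4,5,6,7,8} 5
  if 0:r drops first: 7 orders
  if 1:q drops first: 9 orders
heap linearizations: 16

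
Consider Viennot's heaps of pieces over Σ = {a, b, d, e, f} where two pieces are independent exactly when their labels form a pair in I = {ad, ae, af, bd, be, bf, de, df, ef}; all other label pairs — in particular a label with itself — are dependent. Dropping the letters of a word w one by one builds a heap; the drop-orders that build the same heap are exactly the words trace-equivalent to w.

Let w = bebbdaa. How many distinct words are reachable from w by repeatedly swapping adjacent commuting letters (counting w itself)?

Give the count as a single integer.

drop 0:b onto floor
drop 1:e onto floor
drop 2:b onto {0:b}
drop 3:b onto {2:b}
drop 4:d onto floor
drop 5:a onto {3:b}
drop 6:a onto {5:a}
ground layer = {0:b, 1:e, 4:d}
drop-orders for the pieces not yet dropped (sum over which currently-grounded one goes next):
  1 to go: {1} 1  {4} 1  {6} 1
  2 to go: {1,4} 2  {1,6} 2  {4,6} 2  {5,6} 1
  3 to go: {1,4,6} 6  {1,5,6} 3  {3,5,6} 1  {4,5,6} 3
  4 to go: {1,3,5,6} 4  {1,4,5,6} 12  {2,3,5,6} 1  {3,4,5,6} 4
  5 to go: {0,2,3,5,6} 1  {1,2,3,5,6} 5  {1,3,4,5,6} 20  {2,3,4,5,6} 5
  if 0:b drops first: 30 orders
  if 1:e drops first: 6 orders
  if 4:d drops first: 6 orders
heap linearizations: 42

42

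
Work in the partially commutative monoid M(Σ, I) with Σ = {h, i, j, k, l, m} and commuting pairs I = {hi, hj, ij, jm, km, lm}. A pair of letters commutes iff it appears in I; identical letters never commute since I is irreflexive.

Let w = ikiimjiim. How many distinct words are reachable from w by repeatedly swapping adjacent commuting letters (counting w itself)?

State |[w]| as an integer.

drop 0:i onto floor
drop 1:k onto {0:i}
drop 2:i onto {1:k}
drop 3:i onto {2:i}
drop 4:m onto {3:i}
drop 5:j onto {1:k}
drop 6:i onto {4:m}
drop 7:i onto {6:i}
drop 8:m onto {7:i}
ground layer = {0:i}
drop-orders for the pieces not yet dropped (sum over which currently-grounded one goes next):
  1 to go: {5} 1  {8} 1
  2 to go: {5,8} 2  {7,8} 1
  3 to go: {5,7,8} 3  {6,7,8} 1
  4 to go: {4,6,7,8} 1  {5,6,7,8} 4
  5 to go: {3,4,6,7,8} 1  {4,5,6,7,8} 5
  6 to go: {2,3,4,6,7,8} 1  {3,4,5,6,7,8} 6
  7 to go: {2,3,4,5,6,7,8} 7
  if 0:i drops first: 7 orders

7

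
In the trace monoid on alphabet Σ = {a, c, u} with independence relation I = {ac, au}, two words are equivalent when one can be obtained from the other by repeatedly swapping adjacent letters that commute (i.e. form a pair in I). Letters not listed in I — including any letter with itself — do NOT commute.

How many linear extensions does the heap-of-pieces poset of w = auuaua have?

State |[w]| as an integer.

piece 0:a — minimal
piece 1:u — minimal
piece 2:u rests on {1:u}
piece 3:a rests on {0:a}
piece 4:u rests on {2:u}
piece 5:a rests on {3:a}
minimal pieces: {0:a, 1:u}
ways to finish when only these pieces remain (= sum over removing one remaining piece with nothing left below it):
  1 left: {4}→1  {5}→1
  2 left: {2,4}→1  {3,5}→1  {4,5}→2
  3 left: {0,3,5}→1  {1,2,4}→1  {2,4,5}→3  {3,4,5}→3
  4 left: {0,3,4,5}→4  {1,2,4,5}→4  {2,3,4,5}→6
  placing 0:a first → 10 extensions
  placing 1:u first → 10 extensions
total linear extensions = 20

20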